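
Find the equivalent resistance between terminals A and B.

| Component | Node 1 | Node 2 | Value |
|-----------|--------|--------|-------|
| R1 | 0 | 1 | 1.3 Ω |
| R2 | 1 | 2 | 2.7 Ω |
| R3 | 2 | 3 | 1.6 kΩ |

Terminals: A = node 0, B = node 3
Reduce the network between node 0 (A) and node 3 (B) by series/parallel combination:
  Rs1 = R1 + R2 (series, joined only at node 1) = 1.3 + 2.7 = 4 Ω
  Rs2 = R3 + Rs1 (series, joined only at node 2) = 1600 + 4 = 1604 Ω
R_eq = 1.604 kΩ

Final answer: 1.604 kΩ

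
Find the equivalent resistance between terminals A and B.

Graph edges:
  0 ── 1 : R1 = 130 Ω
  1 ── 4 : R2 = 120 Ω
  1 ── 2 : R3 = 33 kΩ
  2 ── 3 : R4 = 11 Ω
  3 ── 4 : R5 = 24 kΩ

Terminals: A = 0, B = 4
Reduce the network between node 0 (A) and node 4 (B) by series/parallel combination:
  Rs1 = R3 + R4 (series, joined only at node 2) = 33000 + 11 = 33010 Ω
  Rs2 = R5 + Rs1 (series, joined only at node 3) = 24000 + 33010 = 57010 Ω
  Rp1 = R2 ‖ Rs2 (parallel, both between nodes 1 and 4) = 1/(1/120 + 1/57010) = 119.7 Ω
  Rs3 = R1 + Rp1 (series, joined only at node 1) = 130 + 119.7 = 249.7 Ω
R_eq = 249.7 Ω

Final answer: 249.7 Ω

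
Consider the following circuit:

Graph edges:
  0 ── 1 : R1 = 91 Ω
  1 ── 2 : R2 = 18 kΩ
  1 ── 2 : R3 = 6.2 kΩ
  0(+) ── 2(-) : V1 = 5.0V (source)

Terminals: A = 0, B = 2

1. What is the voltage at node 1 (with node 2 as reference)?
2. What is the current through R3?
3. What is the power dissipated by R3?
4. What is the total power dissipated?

Nodal analysis, taking node 2 as the 0 V reference.
Source V1 fixes V_0 = 5 V.
KCL at each unknown node (sum of currents leaving = 0; resistances in Ω):
  Node 1: (V_1 - 5)/91 + (V_1 - 0)/18000 + (V_1 - 0)/6200 = 0
Collecting terms: 0.01121 × V_1 = 0.05495  =>  V_1 = 4.903 V
Part 1:
  Read off the nodal solution: V_1 = 4.903 V
Part 2:
  I_R3 = (V_1 - V_2)/R3 = (4.903 - 0)/6200 = 0.0007908 A
  Magnitude: I_R3 = 0.0007908 A
Part 3:
  I_R3 = (V_1 - V_2)/R3 = (4.903 - 0)/6200 = 0.0007908 A
  P_R3 = I_R3² × R3 = (0.0007908)² × 6200 = 0.003878 W
Part 4:
  Power in each resistor, P = (ΔV)²/R:
    P_R1 = (5 - 4.903)²/91 = 0.0001029 W
    P_R2 = (4.903 - 0)²/18000 = 0.001336 W
    P_R3 = (4.903 - 0)²/6200 = 0.003878 W
  P_total = P_R1 + P_R2 + P_R3 = 0.005316 W

Final answers:
1. V_1 = 4.903 V
2. I_R3 = 0.0007908 A
3. P_R3 = 0.003878 W
4. P_total = 0.005316 W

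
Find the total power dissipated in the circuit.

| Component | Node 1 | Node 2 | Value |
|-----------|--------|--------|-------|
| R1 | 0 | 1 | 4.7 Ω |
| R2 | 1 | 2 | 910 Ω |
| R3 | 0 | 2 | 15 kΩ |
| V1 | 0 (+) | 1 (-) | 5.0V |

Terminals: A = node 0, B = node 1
Nodal analysis, taking node 1 as the 0 V reference.
Source V1 fixes V_0 = 5 V.
KCL at each unknown node (sum of currents leaving = 0; resistances in Ω):
  Node 2: (V_2 - 0)/910 + (V_2 - 5)/15000 = 0
Collecting terms: 0.001166 × V_2 = 0.0003333  =>  V_2 = 0.286 V
Power in each resistor, P = (ΔV)²/R:
  P_R1 = (5 - 0)²/4.7 = 5.319 W
  P_R2 = (0 - 0.286)²/910 = 0.00008988 W
  P_R3 = (5 - 0.286)²/15000 = 0.001481 W
P_total = P_R1 + P_R2 + P_R3 = 5.321 W

Final answer: 5.321 W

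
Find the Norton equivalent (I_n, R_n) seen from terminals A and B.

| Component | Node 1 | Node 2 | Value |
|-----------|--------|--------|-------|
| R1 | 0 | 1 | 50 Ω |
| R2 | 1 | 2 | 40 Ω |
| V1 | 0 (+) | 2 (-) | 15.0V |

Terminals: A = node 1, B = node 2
Find the Thévenin equivalent first; then I_n = V_th/R_th and R_n = R_th.
Step 1 — V_th is the open-circuit voltage V_A - V_B (nothing connected across the terminals).
Nodal analysis, taking node 2 as the 0 V reference.
Source V1 fixes V_0 = 15 V.
KCL at each unknown node (sum of currents leaving = 0; resistances in Ω):
  Node 1: (V_1 - 15)/50 + (V_1 - 0)/40 = 0
Collecting terms: 0.045 × V_1 = 0.3  =>  V_1 = 6.667 V
V_th = V_1 - V_2 = 6.667 - 0 = 6.667 V
Step 2 — R_th: zero the source — replace V1 by a short circuit (node 2 merges into node 0) — and find the resistance seen between A (node 1) and B (node 0).
Reduce the network between node 1 (A) and node 0 (B) by series/parallel combination:
  Rp1 = R1 ‖ R2 (parallel, both between nodes 0 and 1) = 1/(1/50 + 1/40) = 22.22 Ω
R_th = 22.22 Ω
I_n = V_th/R_th = 6.667/22.22 = 0.3 A, and R_n = R_th = 22.22 Ω

Final answer: I_n = 0.3 A, R_n = 22.22 Ω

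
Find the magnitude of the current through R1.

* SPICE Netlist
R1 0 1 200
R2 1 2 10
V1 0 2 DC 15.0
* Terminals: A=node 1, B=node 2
Nodal analysis, taking node 2 as the 0 V reference.
Source V1 fixes V_0 = 15 V.
KCL at each unknown node (sum of currents leaving = 0; resistances in Ω):
  Node 1: (V_1 - 15)/200 + (V_1 - 0)/10 = 0
Collecting terms: 0.105 × V_1 = 0.075  =>  V_1 = 0.7143 V
I_R1 = (V_0 - V_1)/R1 = (15 - 0.7143)/200 = 0.07143 A
|I_R1| = 0.07143 A

Final answer: |I_R1| = 0.07143 A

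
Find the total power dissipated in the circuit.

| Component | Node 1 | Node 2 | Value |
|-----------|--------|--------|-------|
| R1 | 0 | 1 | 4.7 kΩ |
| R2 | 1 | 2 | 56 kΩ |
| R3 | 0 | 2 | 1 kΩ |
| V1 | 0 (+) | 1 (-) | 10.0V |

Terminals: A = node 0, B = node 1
Nodal analysis, taking node 1 as the 0 V reference.
Source V1 fixes V_0 = 10 V.
KCL at each unknown node (sum of currents leaving = 0; resistances in Ω):
  Node 2: (V_2 - 0)/56000 + (V_2 - 10)/1000 = 0
Collecting terms: 0.001018 × V_2 = 0.01  =>  V_2 = 9.825 V
Power in each resistor, P = (ΔV)²/R:
  P_R1 = (10 - 0)²/4700 = 0.02128 W
  P_R2 = (0 - 9.825)²/56000 = 0.001724 W
  P_R3 = (10 - 9.825)²/1000 = 0.00003078 W
P_total = P_R1 + P_R2 + P_R3 = 0.02303 W

Final answer: 0.02303 W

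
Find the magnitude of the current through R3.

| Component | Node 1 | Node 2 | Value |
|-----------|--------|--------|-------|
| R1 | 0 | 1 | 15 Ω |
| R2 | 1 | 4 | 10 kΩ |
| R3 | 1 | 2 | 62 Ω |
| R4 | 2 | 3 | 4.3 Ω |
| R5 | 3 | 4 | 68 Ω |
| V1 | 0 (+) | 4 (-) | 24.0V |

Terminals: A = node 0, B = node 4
Nodal analysis, taking node 4 as the 0 V reference.
Source V1 fixes V_0 = 24 V.
KCL at each unknown node (sum of currents leaving = 0; resistances in Ω):
  Node 1: (V_1 - 24)/15 + (V_1 - 0)/10000 + (V_1 - V_2)/62 = 0
  Node 2: (V_2 - V_1)/62 + (V_2 - V_3)/4.3 = 0
  Node 3: (V_3 - V_2)/4.3 + (V_3 - 0)/68 = 0
Collecting terms (coefficients in siemens):
  0.0829·V_1 - 0.01613·V_2 = 1.6
  0.2487·V_2 - 0.01613·V_1 - 0.2326·V_3 = 0
  0.2473·V_3 - 0.2326·V_2 = 0
Solving these 3 simultaneous equations (Gaussian elimination) gives:
  V_1 = 21.56 V, V_2 = 11.61 V, V_3 = 10.92 V
I_R3 = (V_1 - V_2)/R3 = (21.56 - 11.61)/62 = 0.1605 A
|I_R3| = 0.1605 A

Final answer: |I_R3| = 0.1605 A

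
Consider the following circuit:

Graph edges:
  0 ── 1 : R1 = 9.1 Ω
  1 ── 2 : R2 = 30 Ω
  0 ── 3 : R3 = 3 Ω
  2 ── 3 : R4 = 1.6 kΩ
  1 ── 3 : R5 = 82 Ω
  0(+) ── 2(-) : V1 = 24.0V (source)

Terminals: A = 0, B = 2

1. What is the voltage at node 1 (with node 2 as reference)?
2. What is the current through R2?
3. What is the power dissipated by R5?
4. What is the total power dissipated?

Nodal analysis, taking node 2 as the 0 V reference.
Source V1 fixes V_0 = 24 V.
KCL at each unknown node (sum of currents leaving = 0; resistances in Ω):
  Node 1: (V_1 - 24)/9.1 + (V_1 - 0)/30 + (V_1 - V_3)/82 = 0
  Node 3: (V_3 - 24)/3 + (V_3 - 0)/1600 + (V_3 - V_1)/82 = 0
Collecting terms (coefficients in siemens):
  0.1554·V_1 - 0.0122·V_3 = 2.637
  0.3462·V_3 - 0.0122·V_1 = 8
Determinant D = (0.1554)(0.3462) - (-0.0122)(-0.0122) = 0.05365
V_1 = [(2.637)(0.3462) - (-0.0122)(8)]/D = 18.83 V
V_3 = [(0.1554)(8) - (2.637)(-0.0122)]/D = 23.77 V
Part 1:
  Read off the nodal solution: V_1 = 18.83 V
Part 2:
  I_R2 = (V_1 - V_2)/R2 = (18.83 - 0)/30 = 0.6278 A
  Magnitude: I_R2 = 0.6278 A
Part 3:
  I_R5 = (V_1 - V_3)/R5 = (18.83 - 23.77)/82 = -0.06024 A
  P_R5 = I_R5² × R5 = (-0.06024)² × 82 = 0.2976 W
Part 4:
  Power in each resistor, P = (ΔV)²/R:
    P_R1 = (24 - 18.83)²/9.1 = 2.932 W
    P_R2 = (18.83 - 0)²/30 = 11.83 W
    P_R3 = (24 - 23.77)²/3 = 0.01692 W
    P_R4 = (0 - 23.77)²/1600 = 0.3533 W
    P_R5 = (18.83 - 23.77)²/82 = 0.2976 W
  P_total = P_R1 + P_R2 + P_R3 + P_R4 + P_R5 = 15.42 W

Final answers:
1. V_1 = 18.83 V
2. I_R2 = 0.6278 A
3. P_R5 = 0.2976 W
4. P_total = 15.42 W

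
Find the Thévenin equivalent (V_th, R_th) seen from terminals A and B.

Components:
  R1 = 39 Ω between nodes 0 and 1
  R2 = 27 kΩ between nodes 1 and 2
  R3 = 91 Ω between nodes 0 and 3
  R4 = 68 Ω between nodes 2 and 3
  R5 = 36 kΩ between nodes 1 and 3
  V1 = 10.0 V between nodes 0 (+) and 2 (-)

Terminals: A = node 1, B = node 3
Step 1 — V_th is the open-circuit voltage V_A - V_B (nothing connected across the terminals).
Nodal analysis, taking node 2 as the 0 V reference.
Source V1 fixes V_0 = 10 V.
KCL at each unknown node (sum of currents leaving = 0; resistances in Ω):
  Node 1: (V_1 - 10)/39 + (V_1 - 0)/27000 + (V_1 - V_3)/36000 = 0
  Node 3: (V_3 - 10)/91 + (V_3 - 0)/68 + (V_3 - V_1)/36000 = 0
Collecting terms (coefficients in siemens):
  0.02571·V_1 - 0.00002778·V_3 = 0.2564
  0.02572·V_3 - 0.00002778·V_1 = 0.1099
Determinant D = (0.02571)(0.02572) - (-0.00002778)(-0.00002778) = 0.0006612
V_1 = [(0.2564)(0.02572) - (-0.00002778)(0.1099)]/D = 9.979 V
V_3 = [(0.02571)(0.1099) - (0.2564)(-0.00002778)]/D = 4.283 V
V_th = V_1 - V_3 = 9.979 - 4.283 = 5.697 V
Step 2 — R_th: zero the source — replace V1 by a short circuit (node 2 merges into node 0) — and find the resistance seen between A (node 1) and B (node 3).
Reduce the network between node 1 (A) and node 3 (B) by series/parallel combination:
  Rp1 = R1 ‖ R2 (parallel, both between nodes 0 and 1) = 1/(1/39 + 1/27000) = 38.94 Ω
  Rp2 = R3 ‖ R4 (parallel, both between nodes 0 and 3) = 1/(1/91 + 1/68) = 38.92 Ω
  Rs1 = Rp1 + Rp2 (series, joined only at node 0) = 38.94 + 38.92 = 77.86 Ω
  Rp3 = R5 ‖ Rs1 (parallel, both between nodes 1 and 3) = 1/(1/36000 + 1/77.86) = 77.69 Ω
R_th = 77.69 Ω

Final answer: V_th = 5.697 V, R_th = 77.69 Ω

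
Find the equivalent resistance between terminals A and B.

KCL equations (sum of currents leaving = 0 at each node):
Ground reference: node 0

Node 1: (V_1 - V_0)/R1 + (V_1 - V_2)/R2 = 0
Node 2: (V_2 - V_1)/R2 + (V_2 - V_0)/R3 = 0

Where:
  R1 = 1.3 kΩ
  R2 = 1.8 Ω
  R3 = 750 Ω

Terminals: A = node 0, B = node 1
Reduce the network between node 0 (A) and node 1 (B) by series/parallel combination:
  Rs1 = R3 + R2 (series, joined only at node 2) = 750 + 1.8 = 751.8 Ω
  Rp1 = R1 ‖ Rs1 (parallel, both between nodes 0 and 1) = 1/(1/1300 + 1/751.8) = 476.3 Ω
R_eq = 476.3 Ω

Final answer: 476.3 Ω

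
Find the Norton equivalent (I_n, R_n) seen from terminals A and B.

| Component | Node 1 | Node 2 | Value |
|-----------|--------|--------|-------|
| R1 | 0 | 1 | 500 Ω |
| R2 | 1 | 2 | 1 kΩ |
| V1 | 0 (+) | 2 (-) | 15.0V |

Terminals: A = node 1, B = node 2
Find the Thévenin equivalent first; then I_n = V_th/R_th and R_n = R_th.
Step 1 — V_th is the open-circuit voltage V_A - V_B (nothing connected across the terminals).
Nodal analysis, taking node 2 as the 0 V reference.
Source V1 fixes V_0 = 15 V.
KCL at each unknown node (sum of currents leaving = 0; resistances in Ω):
  Node 1: (V_1 - 15)/500 + (V_1 - 0)/1000 = 0
Collecting terms: 0.003 × V_1 = 0.03  =>  V_1 = 10 V
V_th = V_1 - V_2 = 10 - 0 = 10 V
Step 2 — R_th: zero the source — replace V1 by a short circuit (node 2 merges into node 0) — and find the resistance seen between A (node 1) and B (node 0).
Reduce the network between node 1 (A) and node 0 (B) by series/parallel combination:
  Rp1 = R1 ‖ R2 (parallel, both between nodes 0 and 1) = 1/(1/500 + 1/1000) = 333.3 Ω
R_th = 333.3 Ω
I_n = V_th/R_th = 10/333.3 = 0.03 A, and R_n = R_th = 333.3 Ω

Final answer: I_n = 0.03 A, R_n = 333.3 Ω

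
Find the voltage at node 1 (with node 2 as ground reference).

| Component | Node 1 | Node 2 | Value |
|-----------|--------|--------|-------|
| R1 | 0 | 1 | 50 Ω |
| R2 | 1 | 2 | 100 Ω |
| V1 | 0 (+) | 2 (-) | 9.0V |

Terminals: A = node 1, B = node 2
Nodal analysis, taking node 2 as the 0 V reference.
Source V1 fixes V_0 = 9 V.
KCL at each unknown node (sum of currents leaving = 0; resistances in Ω):
  Node 1: (V_1 - 9)/50 + (V_1 - 0)/100 = 0
Collecting terms: 0.03 × V_1 = 0.18  =>  V_1 = 6 V
The requested potential is V_1 = 6 V.

Final answer: V_1 = 6 V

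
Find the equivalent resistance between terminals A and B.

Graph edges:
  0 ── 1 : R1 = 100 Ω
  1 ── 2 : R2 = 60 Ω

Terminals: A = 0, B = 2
Reduce the network between node 0 (A) and node 2 (B) by series/parallel combination:
  Rs1 = R1 + R2 (series, joined only at node 1) = 100 + 60 = 160 Ω
R_eq = 160 Ω

Final answer: 160 Ω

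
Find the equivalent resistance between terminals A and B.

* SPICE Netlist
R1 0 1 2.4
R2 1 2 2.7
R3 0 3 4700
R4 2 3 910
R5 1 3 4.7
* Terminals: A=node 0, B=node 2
The network is not a plain series/parallel combination. Inject a 1 A test current into terminal A (node 0) and return it from terminal B (node 2); then R_eq = V_A / (1 A).
Nodal analysis, taking node 2 as the 0 V reference.
Current source I_test pushes 1 A into node 0 and draws it out of node 2.
KCL at each unknown node (sum of currents leaving = 0; resistances in Ω):
  Node 0: (V_0 - V_1)/2.4 + (V_0 - V_3)/4700 - 1 = 0
  Node 1: (V_1 - V_0)/2.4 + (V_1 - 0)/2.7 + (V_1 - V_3)/4.7 = 0
  Node 3: (V_3 - V_0)/4700 + (V_3 - V_1)/4.7 + (V_3 - 0)/910 = 0
Collecting terms (coefficients in siemens):
  0.4169·V_0 - 0.4167·V_1 - 0.0002128·V_3 = 1
  0.9998·V_1 - 0.4167·V_0 - 0.2128·V_3 = 0
  0.2141·V_3 - 0.0002128·V_0 - 0.2128·V_1 = 0
Solving these 3 simultaneous equations (Gaussian elimination) gives:
  V_0 = 5.091 V, V_1 = 2.692 V, V_3 = 2.681 V
R_eq = V_0 / 1 A = 5.091 Ω

Final answer: 5.091 Ω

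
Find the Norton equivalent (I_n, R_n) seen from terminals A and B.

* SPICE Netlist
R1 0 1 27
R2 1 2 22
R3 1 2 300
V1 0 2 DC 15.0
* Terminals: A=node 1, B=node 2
Find the Thévenin equivalent first; then I_n = V_th/R_th and R_n = R_th.
Step 1 — V_th is the open-circuit voltage V_A - V_B (nothing connected across the terminals).
Nodal analysis, taking node 2 as the 0 V reference.
Source V1 fixes V_0 = 15 V.
KCL at each unknown node (sum of currents leaving = 0; resistances in Ω):
  Node 1: (V_1 - 15)/27 + (V_1 - 0)/22 + (V_1 - 0)/300 = 0
Collecting terms: 0.08582 × V_1 = 0.5556  =>  V_1 = 6.473 V
V_th = V_1 - V_2 = 6.473 - 0 = 6.473 V
Step 2 — R_th: zero the source — replace V1 by a short circuit (node 2 merges into node 0) — and find the resistance seen between A (node 1) and B (node 0).
Reduce the network between node 1 (A) and node 0 (B) by series/parallel combination:
  Rp1 = R1 ‖ R2 ‖ R3 (parallel, all between nodes 0 and 1) = 1/(1/27 + 1/22 + 1/300) = 11.65 Ω
R_th = 11.65 Ω
I_n = V_th/R_th = 6.473/11.65 = 0.5556 A, and R_n = R_th = 11.65 Ω

Final answer: I_n = 0.5556 A, R_n = 11.65 Ω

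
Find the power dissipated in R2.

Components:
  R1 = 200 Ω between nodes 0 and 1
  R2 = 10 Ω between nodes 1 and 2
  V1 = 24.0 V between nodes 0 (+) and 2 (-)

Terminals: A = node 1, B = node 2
Nodal analysis, taking node 2 as the 0 V reference.
Source V1 fixes V_0 = 24 V.
KCL at each unknown node (sum of currents leaving = 0; resistances in Ω):
  Node 1: (V_1 - 24)/200 + (V_1 - 0)/10 = 0
Collecting terms: 0.105 × V_1 = 0.12  =>  V_1 = 1.143 V
I_R2 = (V_1 - V_2)/R2 = (1.143 - 0)/10 = 0.1143 A
P_R2 = I_R2² × R2 = (0.1143)² × 10 = 0.1306 W

Final answer: 0.1306 W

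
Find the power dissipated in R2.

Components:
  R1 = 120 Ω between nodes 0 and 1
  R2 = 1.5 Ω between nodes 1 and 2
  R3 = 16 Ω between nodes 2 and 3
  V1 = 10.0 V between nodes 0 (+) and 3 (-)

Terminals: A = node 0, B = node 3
Nodal analysis, taking node 3 as the 0 V reference.
Source V1 fixes V_0 = 10 V.
KCL at each unknown node (sum of currents leaving = 0; resistances in Ω):
  Node 1: (V_1 - 10)/120 + (V_1 - V_2)/1.5 = 0
  Node 2: (V_2 - V_1)/1.5 + (V_2 - 0)/16 = 0
Collecting terms (coefficients in siemens):
  0.675·V_1 - 0.6667·V_2 = 0.08333
  0.7292·V_2 - 0.6667·V_1 = 0
Determinant D = (0.675)(0.7292) - (-0.6667)(-0.6667) = 0.04774
V_1 = [(0.08333)(0.7292) - (-0.6667)(0)]/D = 1.273 V
V_2 = [(0.675)(0) - (0.08333)(-0.6667)]/D = 1.164 V
I_R2 = (V_1 - V_2)/R2 = (1.273 - 1.164)/1.5 = 0.07273 A
P_R2 = I_R2² × R2 = (0.07273)² × 1.5 = 0.007934 W

Final answer: 0.007934 W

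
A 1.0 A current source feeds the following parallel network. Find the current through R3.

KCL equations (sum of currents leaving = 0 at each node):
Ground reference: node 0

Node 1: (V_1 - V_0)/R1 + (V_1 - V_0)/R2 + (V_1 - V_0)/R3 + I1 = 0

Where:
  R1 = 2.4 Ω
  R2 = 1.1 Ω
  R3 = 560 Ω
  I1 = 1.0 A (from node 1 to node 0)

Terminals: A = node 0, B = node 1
All resistors sit directly between nodes 0 and 1, so they are in parallel and share one voltage V; the full source current 1 A splits among them.
1/R_par = 1/2.4 + 1/1.1 + 1/560 = 1.328 S  =>  R_par = 0.7533 Ω
V = I × R_par = 1 × 0.7533 = 0.7533 V
I_R3 = V/R3 = 0.7533/560 = 0.001345 A

Final answer: 0.001345 A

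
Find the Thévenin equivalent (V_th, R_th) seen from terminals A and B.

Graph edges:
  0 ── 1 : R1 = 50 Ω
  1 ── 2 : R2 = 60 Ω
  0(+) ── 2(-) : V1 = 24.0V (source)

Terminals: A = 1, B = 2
Step 1 — V_th is the open-circuit voltage V_A - V_B (nothing connected across the terminals).
Nodal analysis, taking node 2 as the 0 V reference.
Source V1 fixes V_0 = 24 V.
KCL at each unknown node (sum of currents leaving = 0; resistances in Ω):
  Node 1: (V_1 - 24)/50 + (V_1 - 0)/60 = 0
Collecting terms: 0.03667 × V_1 = 0.48  =>  V_1 = 13.09 V
V_th = V_1 - V_2 = 13.09 - 0 = 13.09 V
Step 2 — R_th: zero the source — replace V1 by a short circuit (node 2 merges into node 0) — and find the resistance seen between A (node 1) and B (node 0).
Reduce the network between node 1 (A) and node 0 (B) by series/parallel combination:
  Rp1 = R1 ‖ R2 (parallel, both between nodes 0 and 1) = 1/(1/50 + 1/60) = 27.27 Ω
R_th = 27.27 Ω

Final answer: V_th = 13.09 V, R_th = 27.27 Ω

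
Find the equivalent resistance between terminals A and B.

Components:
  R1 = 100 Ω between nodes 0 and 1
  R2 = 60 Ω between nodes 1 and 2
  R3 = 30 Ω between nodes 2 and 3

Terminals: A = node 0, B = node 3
Reduce the network between node 0 (A) and node 3 (B) by series/parallel combination:
  Rs1 = R1 + R2 (series, joined only at node 1) = 100 + 60 = 160 Ω
  Rs2 = R3 + Rs1 (series, joined only at node 2) = 30 + 160 = 190 Ω
R_eq = 190 Ω

Final answer: 190 Ω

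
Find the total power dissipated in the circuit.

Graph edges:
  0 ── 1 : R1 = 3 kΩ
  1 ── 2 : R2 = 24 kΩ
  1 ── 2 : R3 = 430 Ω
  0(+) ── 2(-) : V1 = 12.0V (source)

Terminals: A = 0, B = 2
Nodal analysis, taking node 2 as the 0 V reference.
Source V1 fixes V_0 = 12 V.
KCL at each unknown node (sum of currents leaving = 0; resistances in Ω):
  Node 1: (V_1 - 12)/3000 + (V_1 - 0)/24000 + (V_1 - 0)/430 = 0
Collecting terms: 0.002701 × V_1 = 0.004  =>  V_1 = 1.481 V
Power in each resistor, P = (ΔV)²/R:
  P_R1 = (12 - 1.481)²/3000 = 0.03688 W
  P_R2 = (1.481 - 0)²/24000 = 0.00009141 W
  P_R3 = (1.481 - 0)²/430 = 0.005102 W
P_total = P_R1 + P_R2 + P_R3 = 0.04208 W

Final answer: 0.04208 W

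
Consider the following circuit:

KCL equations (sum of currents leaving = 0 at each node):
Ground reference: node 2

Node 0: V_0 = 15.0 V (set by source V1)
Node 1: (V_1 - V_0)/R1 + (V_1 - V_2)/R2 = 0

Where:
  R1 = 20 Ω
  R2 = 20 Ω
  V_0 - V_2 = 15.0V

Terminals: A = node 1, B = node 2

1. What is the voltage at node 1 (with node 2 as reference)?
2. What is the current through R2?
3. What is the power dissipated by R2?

Nodal analysis, taking node 2 as the 0 V reference.
Source V1 fixes V_0 = 15 V.
KCL at each unknown node (sum of currents leaving = 0; resistances in Ω):
  Node 1: (V_1 - 15)/20 + (V_1 - 0)/20 = 0
Collecting terms: 0.1 × V_1 = 0.75  =>  V_1 = 7.5 V
Part 1:
  Read off the nodal solution: V_1 = 7.5 V
Part 2:
  I_R2 = (V_1 - V_2)/R2 = (7.5 - 0)/20 = 0.375 A
  Magnitude: I_R2 = 0.375 A
Part 3:
  I_R2 = (V_1 - V_2)/R2 = (7.5 - 0)/20 = 0.375 A
  P_R2 = I_R2² × R2 = (0.375)² × 20 = 2.812 W

Final answers:
1. V_1 = 7.5 V
2. I_R2 = 0.375 A
3. P_R2 = 2.812 W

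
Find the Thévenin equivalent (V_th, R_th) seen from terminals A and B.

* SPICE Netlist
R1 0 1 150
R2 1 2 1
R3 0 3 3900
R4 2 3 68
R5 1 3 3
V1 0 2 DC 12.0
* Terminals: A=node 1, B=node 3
Step 1 — V_th is the open-circuit voltage V_A - V_B (nothing connected across the terminals).
Nodal analysis, taking node 2 as the 0 V reference.
Source V1 fixes V_0 = 12 V.
KCL at each unknown node (sum of currents leaving = 0; resistances in Ω):
  Node 1: (V_1 - 12)/150 + (V_1 - 0)/1 + (V_1 - V_3)/3 = 0
  Node 3: (V_3 - 12)/3900 + (V_3 - 0)/68 + (V_3 - V_1)/3 = 0
Collecting terms (coefficients in siemens):
  1.34·V_1 - 0.3333·V_3 = 0.08
  0.3483·V_3 - 0.3333·V_1 = 0.003077
Determinant D = (1.34)(0.3483) - (-0.3333)(-0.3333) = 0.3556
V_1 = [(0.08)(0.3483) - (-0.3333)(0.003077)]/D = 0.08124 V
V_3 = [(1.34)(0.003077) - (0.08)(-0.3333)]/D = 0.08658 V
V_th = V_1 - V_3 = 0.08124 - 0.08658 = -0.005344 V
Step 2 — R_th: zero the source — replace V1 by a short circuit (node 2 merges into node 0) — and find the resistance seen between A (node 1) and B (node 3).
Reduce the network between node 1 (A) and node 3 (B) by series/parallel combination:
  Rp1 = R1 ‖ R2 (parallel, both between nodes 0 and 1) = 1/(1/150 + 1/1) = 0.9934 Ω
  Rp2 = R3 ‖ R4 (parallel, both between nodes 0 and 3) = 1/(1/3900 + 1/68) = 66.83 Ω
  Rs1 = Rp1 + Rp2 (series, joined only at node 0) = 0.9934 + 66.83 = 67.83 Ω
  Rp3 = R5 ‖ Rs1 (parallel, both between nodes 1 and 3) = 1/(1/3 + 1/67.83) = 2.873 Ω
R_th = 2.873 Ω

Final answer: V_th = -0.005344 V, R_th = 2.873 Ω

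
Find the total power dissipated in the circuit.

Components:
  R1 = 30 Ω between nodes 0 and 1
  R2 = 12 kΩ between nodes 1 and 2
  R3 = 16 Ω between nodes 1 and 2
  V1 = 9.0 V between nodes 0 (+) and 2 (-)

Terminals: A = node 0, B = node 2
Nodal analysis, taking node 2 as the 0 V reference.
Source V1 fixes V_0 = 9 V.
KCL at each unknown node (sum of currents leaving = 0; resistances in Ω):
  Node 1: (V_1 - 9)/30 + (V_1 - 0)/12000 + (V_1 - 0)/16 = 0
Collecting terms: 0.09592 × V_1 = 0.3  =>  V_1 = 3.128 V
Power in each resistor, P = (ΔV)²/R:
  P_R1 = (9 - 3.128)²/30 = 1.149 W
  P_R2 = (3.128 - 0)²/12000 = 0.0008152 W
  P_R3 = (3.128 - 0)²/16 = 0.6114 W
P_total = P_R1 + P_R2 + P_R3 = 1.762 W

Final answer: 1.762 W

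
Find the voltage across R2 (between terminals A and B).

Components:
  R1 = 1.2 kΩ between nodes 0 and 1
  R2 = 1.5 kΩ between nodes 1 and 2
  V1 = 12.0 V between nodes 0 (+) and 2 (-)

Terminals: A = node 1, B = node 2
R1 and R2 are in series across V1 (node 0 → node 1 → node 2), and the output A–B is taken across R2, so this is a voltage divider.
Series current: I = V1/(R1 + R2) = 12/(1200 + 1500) = 12/2700 = 0.004444 A
V_R2 = I × R2 = V1 × R2/(R1 + R2) = 12 × 1500/2700 = 6.667 V

Final answer: 6.667 V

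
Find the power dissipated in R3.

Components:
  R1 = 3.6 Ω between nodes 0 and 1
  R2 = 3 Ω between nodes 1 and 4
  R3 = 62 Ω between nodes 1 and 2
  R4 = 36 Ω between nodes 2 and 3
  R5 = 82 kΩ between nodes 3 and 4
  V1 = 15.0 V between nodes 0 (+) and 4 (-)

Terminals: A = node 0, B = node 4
Nodal analysis, taking node 4 as the 0 V reference.
Source V1 fixes V_0 = 15 V.
KCL at each unknown node (sum of currents leaving = 0; resistances in Ω):
  Node 1: (V_1 - 15)/3.6 + (V_1 - 0)/3 + (V_1 - V_2)/62 = 0
  Node 2: (V_2 - V_1)/62 + (V_2 - V_3)/36 = 0
  Node 3: (V_3 - V_2)/36 + (V_3 - 0)/82000 = 0
Collecting terms (coefficients in siemens):
  0.6272·V_1 - 0.01613·V_2 = 4.167
  0.04391·V_2 - 0.01613·V_1 - 0.02778·V_3 = 0
  0.02779·V_3 - 0.02778·V_2 = 0
Solving these 3 simultaneous equations (Gaussian elimination) gives:
  V_1 = 6.818 V, V_2 = 6.813 V, V_3 = 6.81 V
I_R3 = (V_1 - V_2)/R3 = (6.818 - 6.813)/62 = 0.00008305 A
P_R3 = I_R3² × R3 = (0.00008305)² × 62 = 0.0000004276 W

Final answer: 4.276e-07 W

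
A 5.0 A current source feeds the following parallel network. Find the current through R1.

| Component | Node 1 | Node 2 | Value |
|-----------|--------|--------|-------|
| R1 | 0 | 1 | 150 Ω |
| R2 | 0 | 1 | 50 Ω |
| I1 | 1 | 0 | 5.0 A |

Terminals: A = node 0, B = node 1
All resistors sit directly between nodes 0 and 1, so they are in parallel and share one voltage V; the full source current 5 A splits among them.
1/R_par = 1/150 + 1/50 = 0.02667 S  =>  R_par = 37.5 Ω
V = I × R_par = 5 × 37.5 = 187.5 V
I_R1 = V/R1 = 187.5/150 = 1.25 A

Final answer: 1.25 A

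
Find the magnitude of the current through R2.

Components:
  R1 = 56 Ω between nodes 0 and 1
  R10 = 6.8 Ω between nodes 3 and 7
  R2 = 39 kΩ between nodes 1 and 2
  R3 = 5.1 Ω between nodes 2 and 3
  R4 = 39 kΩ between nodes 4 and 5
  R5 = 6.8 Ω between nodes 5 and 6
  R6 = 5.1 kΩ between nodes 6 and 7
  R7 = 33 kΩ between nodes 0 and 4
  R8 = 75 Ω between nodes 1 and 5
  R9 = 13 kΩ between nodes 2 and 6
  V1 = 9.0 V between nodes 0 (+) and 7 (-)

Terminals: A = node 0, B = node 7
Nodal analysis, taking node 7 as the 0 V reference.
Source V1 fixes V_0 = 9 V.
KCL at each unknown node (sum of currents leaving = 0; resistances in Ω):
  Node 1: (V_1 - 9)/56 + (V_1 - V_2)/39000 + (V_1 - V_5)/75 = 0
  Node 2: (V_2 - V_1)/39000 + (V_2 - V_3)/5.1 + (V_2 - V_6)/13000 = 0
  Node 3: (V_3 - V_2)/5.1 + (V_3 - 0)/6.8 = 0
  Node 4: (V_4 - V_5)/39000 + (V_4 - 9)/33000 = 0
  Node 5: (V_5 - V_4)/39000 + (V_5 - V_6)/6.8 + (V_5 - V_1)/75 = 0
  Node 6: (V_6 - V_5)/6.8 + (V_6 - 0)/5100 + (V_6 - V_2)/13000 = 0
Collecting terms (coefficients in siemens):
  0.03122·V_1 - 0.00002564·V_2 - 0.01333·V_5 = 0.1607
  0.1962·V_2 - 0.00002564·V_1 - 0.1961·V_3 - 0.00007692·V_6 = 0
  0.3431·V_3 - 0.1961·V_2 = 0
  0.00005594·V_4 - 0.00002564·V_5 = 0.0002727
  0.1604·V_5 - 0.01333·V_1 - 0.00002564·V_4 - 0.1471·V_6 = 0
  0.1473·V_6 - 0.00007692·V_2 - 0.1471·V_5 = 0
Solving these 6 simultaneous equations (Gaussian elimination) gives:
  V_1 = 8.855 V, V_2 = 0.01062 V, V_3 = 0.006068 V, V_4 = 8.853 V
  V_5 = 8.678 V, V_6 = 8.662 V
I_R2 = (V_1 - V_2)/R2 = (8.855 - 0.01062)/39000 = 0.0002268 A
|I_R2| = 0.0002268 A

Final answer: |I_R2| = 0.0002268 A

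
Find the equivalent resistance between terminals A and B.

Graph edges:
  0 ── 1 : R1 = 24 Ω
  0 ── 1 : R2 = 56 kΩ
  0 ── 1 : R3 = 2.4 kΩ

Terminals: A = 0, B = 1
Reduce the network between node 0 (A) and node 1 (B) by series/parallel combination:
  Rp1 = R1 ‖ R2 ‖ R3 (parallel, all between nodes 0 and 1) = 1/(1/24 + 1/56000 + 1/2400) = 23.75 Ω
R_eq = 23.75 Ω

Final answer: 23.75 Ω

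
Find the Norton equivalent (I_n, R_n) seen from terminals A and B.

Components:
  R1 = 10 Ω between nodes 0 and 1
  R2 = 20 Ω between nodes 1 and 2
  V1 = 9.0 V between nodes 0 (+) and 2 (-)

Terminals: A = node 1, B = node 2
Find the Thévenin equivalent first; then I_n = V_th/R_th and R_n = R_th.
Step 1 — V_th is the open-circuit voltage V_A - V_B (nothing connected across the terminals).
Nodal analysis, taking node 2 as the 0 V reference.
Source V1 fixes V_0 = 9 V.
KCL at each unknown node (sum of currents leaving = 0; resistances in Ω):
  Node 1: (V_1 - 9)/10 + (V_1 - 0)/20 = 0
Collecting terms: 0.15 × V_1 = 0.9  =>  V_1 = 6 V
V_th = V_1 - V_2 = 6 - 0 = 6 V
Step 2 — R_th: zero the source — replace V1 by a short circuit (node 2 merges into node 0) — and find the resistance seen between A (node 1) and B (node 0).
Reduce the network between node 1 (A) and node 0 (B) by series/parallel combination:
  Rp1 = R1 ‖ R2 (parallel, both between nodes 0 and 1) = 1/(1/10 + 1/20) = 6.667 Ω
R_th = 6.667 Ω
I_n = V_th/R_th = 6/6.667 = 0.9 A, and R_n = R_th = 6.667 Ω

Final answer: I_n = 0.9 A, R_n = 6.667 Ω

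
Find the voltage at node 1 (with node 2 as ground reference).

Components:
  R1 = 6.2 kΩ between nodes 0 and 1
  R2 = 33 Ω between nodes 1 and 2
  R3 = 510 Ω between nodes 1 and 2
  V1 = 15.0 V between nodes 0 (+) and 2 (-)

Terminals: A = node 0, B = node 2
Nodal analysis, taking node 2 as the 0 V reference.
Source V1 fixes V_0 = 15 V.
KCL at each unknown node (sum of currents leaving = 0; resistances in Ω):
  Node 1: (V_1 - 15)/6200 + (V_1 - 0)/33 + (V_1 - 0)/510 = 0
Collecting terms: 0.03243 × V_1 = 0.002419  =>  V_1 = 0.07461 V
The requested potential is V_1 = 0.07461 V.

Final answer: V_1 = 0.07461 V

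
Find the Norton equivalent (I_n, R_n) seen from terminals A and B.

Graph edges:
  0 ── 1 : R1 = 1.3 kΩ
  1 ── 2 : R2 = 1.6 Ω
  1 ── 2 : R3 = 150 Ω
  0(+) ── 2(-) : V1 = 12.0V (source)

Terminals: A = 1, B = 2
Find the Thévenin equivalent first; then I_n = V_th/R_th and R_n = R_th.
Step 1 — V_th is the open-circuit voltage V_A - V_B (nothing connected across the terminals).
Nodal analysis, taking node 2 as the 0 V reference.
Source V1 fixes V_0 = 12 V.
KCL at each unknown node (sum of currents leaving = 0; resistances in Ω):
  Node 1: (V_1 - 12)/1300 + (V_1 - 0)/1.6 + (V_1 - 0)/150 = 0
Collecting terms: 0.6324 × V_1 = 0.009231  =>  V_1 = 0.0146 V
V_th = V_1 - V_2 = 0.0146 - 0 = 0.0146 V
Step 2 — R_th: zero the source — replace V1 by a short circuit (node 2 merges into node 0) — and find the resistance seen between A (node 1) and B (node 0).
Reduce the network between node 1 (A) and node 0 (B) by series/parallel combination:
  Rp1 = R1 ‖ R2 ‖ R3 (parallel, all between nodes 0 and 1) = 1/(1/1300 + 1/1.6 + 1/150) = 1.581 Ω
R_th = 1.581 Ω
I_n = V_th/R_th = 0.0146/1.581 = 0.009231 A, and R_n = R_th = 1.581 Ω

Final answer: I_n = 0.009231 A, R_n = 1.581 Ω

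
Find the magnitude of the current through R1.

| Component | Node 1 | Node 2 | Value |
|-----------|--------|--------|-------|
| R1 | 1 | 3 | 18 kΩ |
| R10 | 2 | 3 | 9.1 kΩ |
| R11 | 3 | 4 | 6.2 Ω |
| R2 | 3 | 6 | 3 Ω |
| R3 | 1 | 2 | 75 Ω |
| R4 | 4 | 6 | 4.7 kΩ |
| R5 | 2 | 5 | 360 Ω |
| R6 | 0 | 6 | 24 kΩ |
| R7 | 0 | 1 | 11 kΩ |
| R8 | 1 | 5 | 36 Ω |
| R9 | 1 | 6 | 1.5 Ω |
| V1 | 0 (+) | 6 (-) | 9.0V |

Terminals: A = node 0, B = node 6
Nodal analysis, taking node 6 as the 0 V reference.
Source V1 fixes V_0 = 9 V.
KCL at each unknown node (sum of currents leaving = 0; resistances in Ω):
  Node 1: (V_1 - V_3)/18000 + (V_1 - V_2)/75 + (V_1 - 9)/11000 + (V_1 - V_5)/36 + (V_1 - 0)/1.5 = 0
  Node 2: (V_2 - V_1)/75 + (V_2 - V_5)/360 + (V_2 - V_3)/9100 = 0
  Node 3: (V_3 - V_1)/18000 + (V_3 - 0)/3 + (V_3 - V_2)/9100 + (V_3 - V_4)/6.2 = 0
  Node 4: (V_4 - 0)/4700 + (V_4 - V_3)/6.2 = 0
  Node 5: (V_5 - V_2)/360 + (V_5 - V_1)/36 = 0
Collecting terms (coefficients in siemens):
  0.7079·V_1 - 0.01333·V_2 - 0.00005556·V_3 - 0.02778·V_5 = 0.0008182
  0.01622·V_2 - 0.01333·V_1 - 0.0001099·V_3 - 0.002778·V_5 = 0
  0.4948·V_3 - 0.00005556·V_1 - 0.0001099·V_2 - 0.1613·V_4 = 0
  0.1615·V_4 - 0.1613·V_3 = 0
  0.03056·V_5 - 0.02778·V_1 - 0.002778·V_2 = 0
Solving these 5 simultaneous equations (Gaussian elimination) gives:
  V_1 = 0.001227 V, V_2 = 0.001218 V, V_3 = 0.0000006054 V, V_4 = 0.0000006046 V
  V_5 = 0.001226 V
I_R1 = (V_1 - V_3)/R1 = (0.001227 - 0.0000006054)/18000 = 0.00000006812 A
|I_R1| = 0.00000006812 A

Final answer: |I_R1| = 6.812e-08 A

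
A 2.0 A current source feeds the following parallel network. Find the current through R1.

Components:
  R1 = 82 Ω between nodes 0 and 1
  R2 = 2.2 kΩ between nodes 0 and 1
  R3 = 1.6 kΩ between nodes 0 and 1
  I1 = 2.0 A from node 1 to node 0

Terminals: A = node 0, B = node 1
All resistors sit directly between nodes 0 and 1, so they are in parallel and share one voltage V; the full source current 2 A splits among them.
1/R_par = 1/82 + 1/2200 + 1/1600 = 0.01327 S  =>  R_par = 75.33 Ω
V = I × R_par = 2 × 75.33 = 150.7 V
I_R1 = V/R1 = 150.7/82 = 1.837 A

Final answer: 1.837 A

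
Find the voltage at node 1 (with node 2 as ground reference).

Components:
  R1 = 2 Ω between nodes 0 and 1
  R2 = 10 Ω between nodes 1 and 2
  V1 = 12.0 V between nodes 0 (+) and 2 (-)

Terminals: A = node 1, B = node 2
Nodal analysis, taking node 2 as the 0 V reference.
Source V1 fixes V_0 = 12 V.
KCL at each unknown node (sum of currents leaving = 0; resistances in Ω):
  Node 1: (V_1 - 12)/2 + (V_1 - 0)/10 = 0
Collecting terms: 0.6 × V_1 = 6  =>  V_1 = 10 V
The requested potential is V_1 = 10 V.

Final answer: V_1 = 10 V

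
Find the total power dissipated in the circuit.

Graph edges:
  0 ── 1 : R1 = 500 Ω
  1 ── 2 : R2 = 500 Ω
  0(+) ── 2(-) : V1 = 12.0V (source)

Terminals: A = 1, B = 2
Nodal analysis, taking node 2 as the 0 V reference.
Source V1 fixes V_0 = 12 V.
KCL at each unknown node (sum of currents leaving = 0; resistances in Ω):
  Node 1: (V_1 - 12)/500 + (V_1 - 0)/500 = 0
Collecting terms: 0.004 × V_1 = 0.024  =>  V_1 = 6 V
Power in each resistor, P = (ΔV)²/R:
  P_R1 = (12 - 6)²/500 = 0.072 W
  P_R2 = (6 - 0)²/500 = 0.072 W
P_total = P_R1 + P_R2 = 0.144 W

Final answer: 0.144 W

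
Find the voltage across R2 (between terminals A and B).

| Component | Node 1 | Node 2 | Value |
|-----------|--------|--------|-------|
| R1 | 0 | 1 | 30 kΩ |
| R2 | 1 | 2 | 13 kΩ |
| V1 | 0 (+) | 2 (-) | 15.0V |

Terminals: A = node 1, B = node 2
R1 and R2 are in series across V1 (node 0 → node 1 → node 2), and the output A–B is taken across R2, so this is a voltage divider.
Series current: I = V1/(R1 + R2) = 15/(30000 + 13000) = 15/43000 = 0.0003488 A
V_R2 = I × R2 = V1 × R2/(R1 + R2) = 15 × 13000/43000 = 4.535 V

Final answer: 4.535 V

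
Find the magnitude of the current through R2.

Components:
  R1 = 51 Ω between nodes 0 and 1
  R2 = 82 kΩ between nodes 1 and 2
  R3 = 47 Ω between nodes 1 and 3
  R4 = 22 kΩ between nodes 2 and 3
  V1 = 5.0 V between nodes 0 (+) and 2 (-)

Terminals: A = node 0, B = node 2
Nodal analysis, taking node 2 as the 0 V reference.
Source V1 fixes V_0 = 5 V.
KCL at each unknown node (sum of currents leaving = 0; resistances in Ω):
  Node 1: (V_1 - 5)/51 + (V_1 - 0)/82000 + (V_1 - V_3)/47 = 0
  Node 3: (V_3 - V_1)/47 + (V_3 - 0)/22000 = 0
Collecting terms (coefficients in siemens):
  0.0409·V_1 - 0.02128·V_3 = 0.09804
  0.02132·V_3 - 0.02128·V_1 = 0
Determinant D = (0.0409)(0.02132) - (-0.02128)(-0.02128) = 0.0004193
V_1 = [(0.09804)(0.02132) - (-0.02128)(0)]/D = 4.985 V
V_3 = [(0.0409)(0) - (0.09804)(-0.02128)]/D = 4.975 V
I_R2 = (V_1 - V_2)/R2 = (4.985 - 0)/82000 = 0.0000608 A
|I_R2| = 0.0000608 A

Final answer: |I_R2| = 6.08e-05 A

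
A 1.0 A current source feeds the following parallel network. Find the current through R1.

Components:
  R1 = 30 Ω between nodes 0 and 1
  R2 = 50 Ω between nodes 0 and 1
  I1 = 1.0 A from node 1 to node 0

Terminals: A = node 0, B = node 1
All resistors sit directly between nodes 0 and 1, so they are in parallel and share one voltage V; the full source current 1 A splits among them.
1/R_par = 1/30 + 1/50 = 0.05333 S  =>  R_par = 18.75 Ω
V = I × R_par = 1 × 18.75 = 18.75 V
I_R1 = V/R1 = 18.75/30 = 0.625 A

Final answer: 0.625 A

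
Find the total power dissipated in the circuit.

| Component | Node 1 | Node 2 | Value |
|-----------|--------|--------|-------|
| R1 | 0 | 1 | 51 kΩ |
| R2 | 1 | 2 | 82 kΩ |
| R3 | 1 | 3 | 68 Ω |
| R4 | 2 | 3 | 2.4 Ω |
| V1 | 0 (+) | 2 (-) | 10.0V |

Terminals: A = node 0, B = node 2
Nodal analysis, taking node 2 as the 0 V reference.
Source V1 fixes V_0 = 10 V.
KCL at each unknown node (sum of currents leaving = 0; resistances in Ω):
  Node 1: (V_1 - 10)/51000 + (V_1 - 0)/82000 + (V_1 - V_3)/68 = 0
  Node 3: (V_3 - V_1)/68 + (V_3 - 0)/2.4 = 0
Collecting terms (coefficients in siemens):
  0.01474·V_1 - 0.01471·V_3 = 0.0001961
  0.4314·V_3 - 0.01471·V_1 = 0
Determinant D = (0.01474)(0.4314) - (-0.01471)(-0.01471) = 0.006141
V_1 = [(0.0001961)(0.4314) - (-0.01471)(0)]/D = 0.01377 V
V_3 = [(0.01474)(0) - (0.0001961)(-0.01471)]/D = 0.0004695 V
Power in each resistor, P = (ΔV)²/R:
  P_R1 = (10 - 0.01377)²/51000 = 0.001955 W
  P_R2 = (0.01377 - 0)²/82000 = 0.000000002313 W
  P_R3 = (0.01377 - 0.0004695)²/68 = 0.000002603 W
  P_R4 = (0 - 0.0004695)²/2.4 = 0.00000009186 W
P_total = P_R1 + P_R2 + P_R3 + P_R4 = 0.001958 W

Final answer: 0.001958 W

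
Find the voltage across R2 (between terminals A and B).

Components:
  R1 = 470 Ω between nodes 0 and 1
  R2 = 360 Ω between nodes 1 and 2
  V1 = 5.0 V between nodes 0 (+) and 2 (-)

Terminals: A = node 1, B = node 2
R1 and R2 are in series across V1 (node 0 → node 1 → node 2), and the output A–B is taken across R2, so this is a voltage divider.
Series current: I = V1/(R1 + R2) = 5/(470 + 360) = 5/830 = 0.006024 A
V_R2 = I × R2 = V1 × R2/(R1 + R2) = 5 × 360/830 = 2.169 V

Final answer: 2.169 V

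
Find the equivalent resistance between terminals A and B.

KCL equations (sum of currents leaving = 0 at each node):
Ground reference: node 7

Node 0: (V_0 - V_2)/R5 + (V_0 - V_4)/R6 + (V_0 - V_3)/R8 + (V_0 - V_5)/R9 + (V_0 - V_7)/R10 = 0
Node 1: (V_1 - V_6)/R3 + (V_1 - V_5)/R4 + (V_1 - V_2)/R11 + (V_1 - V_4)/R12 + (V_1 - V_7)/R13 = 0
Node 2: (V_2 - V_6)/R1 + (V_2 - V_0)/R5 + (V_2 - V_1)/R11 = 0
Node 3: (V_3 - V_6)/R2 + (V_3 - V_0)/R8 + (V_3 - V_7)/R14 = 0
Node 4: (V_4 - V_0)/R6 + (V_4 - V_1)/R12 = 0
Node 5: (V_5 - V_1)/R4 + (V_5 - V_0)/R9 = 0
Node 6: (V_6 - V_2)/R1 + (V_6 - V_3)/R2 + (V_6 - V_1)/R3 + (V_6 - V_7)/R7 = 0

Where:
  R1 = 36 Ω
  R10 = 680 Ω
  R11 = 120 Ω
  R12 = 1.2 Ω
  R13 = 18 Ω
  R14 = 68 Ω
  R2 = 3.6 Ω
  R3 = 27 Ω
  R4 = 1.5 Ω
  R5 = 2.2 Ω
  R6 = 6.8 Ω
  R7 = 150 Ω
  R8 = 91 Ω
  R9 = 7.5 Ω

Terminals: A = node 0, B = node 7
The network is not a plain series/parallel combination. Inject a 1 A test current into terminal A (node 0) and return it from terminal B (node 7); then R_eq = V_A / (1 A).
Nodal analysis, taking node 7 as the 0 V reference.
Current source I_test pushes 1 A into node 0 and draws it out of node 7.
KCL at each unknown node (sum of currents leaving = 0; resistances in Ω):
  Node 0: (V_0 - V_2)/2.2 + (V_0 - V_4)/6.8 + (V_0 - V_3)/91 + (V_0 - V_5)/7.5 + (V_0 - 0)/680 - 1 = 0
  Node 1: (V_1 - V_6)/27 + (V_1 - V_5)/1.5 + (V_1 - V_2)/120 + (V_1 - V_4)/1.2 + (V_1 - 0)/18 = 0
  Node 2: (V_2 - V_0)/2.2 + (V_2 - V_1)/120 + (V_2 - V_6)/36 = 0
  Node 3: (V_3 - V_0)/91 + (V_3 - V_6)/3.6 + (V_3 - 0)/68 = 0
  Node 4: (V_4 - V_0)/6.8 + (V_4 - V_1)/1.2 = 0
  Node 5: (V_5 - V_0)/7.5 + (V_5 - V_1)/1.5 = 0
  Node 6: (V_6 - V_1)/27 + (V_6 - V_2)/36 + (V_6 - V_3)/3.6 + (V_6 - 0)/150 = 0
Collecting terms (coefficients in siemens):
  0.7474·V_0 - 0.4545·V_2 - 0.01099·V_3 - 0.1471·V_4 - 0.1333·V_5 = 1
  1.601·V_1 - 0.008333·V_2 - 0.8333·V_4 - 0.6667·V_5 - 0.03704·V_6 = 0
  0.4907·V_2 - 0.4545·V_0 - 0.008333·V_1 - 0.02778·V_6 = 0
  0.3035·V_3 - 0.01099·V_0 - 0.2778·V_6 = 0
  0.9804·V_4 - 0.1471·V_0 - 0.8333·V_1 = 0
  0.8·V_5 - 0.1333·V_0 - 0.6667·V_1 = 0
  0.3493·V_6 - 0.03704·V_1 - 0.02778·V_2 - 0.2778·V_3 = 0
Solving these 7 simultaneous equations (Gaussian elimination) gives:
  V_0 = 16.46 V, V_1 = 13.2 V, V_2 = 16.13 V, V_3 = 11.22 V
  V_4 = 13.69 V, V_5 = 13.74 V, V_6 = 11.6 V
R_eq = V_0 / 1 A = 16.46 Ω

Final answer: 16.46 Ω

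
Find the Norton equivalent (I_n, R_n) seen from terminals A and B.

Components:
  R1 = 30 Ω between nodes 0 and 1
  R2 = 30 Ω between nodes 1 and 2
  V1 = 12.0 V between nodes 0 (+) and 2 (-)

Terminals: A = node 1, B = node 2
Find the Thévenin equivalent first; then I_n = V_th/R_th and R_n = R_th.
Step 1 — V_th is the open-circuit voltage V_A - V_B (nothing connected across the terminals).
Nodal analysis, taking node 2 as the 0 V reference.
Source V1 fixes V_0 = 12 V.
KCL at each unknown node (sum of currents leaving = 0; resistances in Ω):
  Node 1: (V_1 - 12)/30 + (V_1 - 0)/30 = 0
Collecting terms: 0.06667 × V_1 = 0.4  =>  V_1 = 6 V
V_th = V_1 - V_2 = 6 - 0 = 6 V
Step 2 — R_th: zero the source — replace V1 by a short circuit (node 2 merges into node 0) — and find the resistance seen between A (node 1) and B (node 0).
Reduce the network between node 1 (A) and node 0 (B) by series/parallel combination:
  Rp1 = R1 ‖ R2 (parallel, both between nodes 0 and 1) = 1/(1/30 + 1/30) = 15 Ω
R_th = 15 Ω
I_n = V_th/R_th = 6/15 = 0.4 A, and R_n = R_th = 15 Ω

Final answer: I_n = 0.4 A, R_n = 15 Ω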